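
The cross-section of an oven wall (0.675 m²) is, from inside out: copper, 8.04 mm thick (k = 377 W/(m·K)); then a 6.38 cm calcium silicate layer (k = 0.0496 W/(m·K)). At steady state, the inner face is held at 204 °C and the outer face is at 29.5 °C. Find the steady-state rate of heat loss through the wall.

Treat each layer as a resistance in series:
  R_copper = L/(kA) = 0.00804/(377·0.675) = 3.159×10^-5 K/W
  R_calcium silicate = L/(kA) = 0.0638/(0.0496·0.675) = 1.906 K/W
ΣR = 3.159×10^-5 + 1.906 = 1.906 K/W
Q = ΔT/ΣR = (204 °C − 29.5 °C)/1.906 = 91.6 W

Q = 91.6 W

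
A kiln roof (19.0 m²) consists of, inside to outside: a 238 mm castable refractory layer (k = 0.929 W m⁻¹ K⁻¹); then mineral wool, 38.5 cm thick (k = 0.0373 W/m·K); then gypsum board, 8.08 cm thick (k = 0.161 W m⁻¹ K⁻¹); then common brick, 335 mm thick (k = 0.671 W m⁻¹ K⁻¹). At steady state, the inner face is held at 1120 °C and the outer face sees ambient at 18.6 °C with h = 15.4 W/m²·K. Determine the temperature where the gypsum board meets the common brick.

Series thermal resistances, inner to outer:
  R_castable refractory = L/(kA) = 0.238/(0.929·19.0) = 0.01348 K/W
  R_mineral wool = L/(kA) = 0.385/(0.0373·19.0) = 0.5432 K/W
  R_gypsum board = L/(kA) = 0.0808/(0.161·19.0) = 0.02641 K/W
  R_common brick = L/(kA) = 0.335/(0.671·19.0) = 0.02628 K/W
  R_conv,out = 1/(hA) = 1/(15.4·19.0) = 0.003418 K/W
ΣR = 0.01348 + 0.5432 + 0.02641 + 0.02628 + 0.003418 = 0.6128 K/W
Q = ΔT/ΣR = (1120 °C − 18.6 °C)/0.6128 = 1797 W
From the inner boundary to the gypsum board/common brick interface, ΣR_partial = 0.5831 K/W.
T_interface = T_in − Q·ΣR_partial = 1120 °C − (1797)(0.5831) = 72 °C

T = 72 °C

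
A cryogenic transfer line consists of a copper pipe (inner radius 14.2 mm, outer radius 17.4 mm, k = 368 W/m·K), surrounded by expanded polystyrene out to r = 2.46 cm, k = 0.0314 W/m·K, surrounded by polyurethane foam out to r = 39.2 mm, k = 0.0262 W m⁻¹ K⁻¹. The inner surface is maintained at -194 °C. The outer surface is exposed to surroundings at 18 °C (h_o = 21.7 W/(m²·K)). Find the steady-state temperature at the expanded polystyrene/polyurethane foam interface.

T = -116 °C

Series thermal resistances, inner to outer:
  R'_copper = ln(0.0174/0.0142)/(2πk) = 0.2032/(2π·368) = 8.789×10^-5 m·K/W
  R'_expanded polystyrene = ln(0.0246/0.0174)/(2πk) = 0.3463/(2π·0.0314) = 1.755 m·K/W
  R'_polyurethane foam = ln(0.0392/0.0246)/(2πk) = 0.4659/(2π·0.0262) = 2.830 m·K/W
  R'_conv,out = 1/(2πr h) = 1/(2π·0.0392·21.7) = 0.1871 m·K/W
ΣR = 8.789×10^-5 + 1.755 + 2.830 + 0.1871 = 4.772 m·K/W
Q' = ΔT/ΣR = (-194 °C − 18 °C)/4.772 = -44.43 W/m
From the inner boundary to the expanded polystyrene/polyurethane foam interface, ΣR_partial = 1.755 m·K/W.
T_interface = T_in − Q'·ΣR_partial = -194 °C − (-44.43)(1.755) = -116 °C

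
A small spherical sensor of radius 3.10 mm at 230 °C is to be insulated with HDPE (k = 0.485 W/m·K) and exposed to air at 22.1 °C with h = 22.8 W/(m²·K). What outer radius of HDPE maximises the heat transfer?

r_cr = 4.25 cm

For a sphere, r_cr = 2k_ins/h = 2·0.485/22.8 = 0.0425 m = 4.25 cm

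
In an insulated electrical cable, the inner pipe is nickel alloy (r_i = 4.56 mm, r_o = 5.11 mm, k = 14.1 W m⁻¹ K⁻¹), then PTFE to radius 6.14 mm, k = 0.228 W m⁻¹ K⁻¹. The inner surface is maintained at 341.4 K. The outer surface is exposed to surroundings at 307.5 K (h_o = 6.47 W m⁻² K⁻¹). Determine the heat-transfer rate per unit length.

Q' = 8.20 W/m

Treat each layer as a resistance in series:
  R'_nickel alloy = ln(0.00511/0.00456)/(2πk) = 0.1139/(2π·14.1) = 0.001285 m·K/W
  R'_PTFE = ln(0.00614/0.00511)/(2πk) = 0.1836/(2π·0.228) = 0.1282 m·K/W
  R'_conv,out = 1/(2πr h) = 1/(2π·0.00614·6.47) = 4.006 m·K/W
ΣR = 0.001285 + 0.1282 + 4.006 = 4.135 m·K/W
Q' = ΔT/ΣR = (341.4 K − 307.5 K)/4.135 = 8.20 W/m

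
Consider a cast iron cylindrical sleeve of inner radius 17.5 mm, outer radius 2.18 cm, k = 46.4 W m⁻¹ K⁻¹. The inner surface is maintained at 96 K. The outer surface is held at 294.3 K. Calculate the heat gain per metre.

Q' = 263 kW/m

Q' = 2πk·ΔT/ln(r₂/r₁) = 2π × 46.4 × 198.3 / ln(0.0218/0.0175) = 2.63×10^5 W/m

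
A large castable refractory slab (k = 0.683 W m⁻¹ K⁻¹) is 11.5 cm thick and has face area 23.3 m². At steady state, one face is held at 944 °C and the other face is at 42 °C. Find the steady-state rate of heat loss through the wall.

Q = 1.25×10^5 W

Q = kA·ΔT/L = 0.683 × 23.3 × |944 °C − 42 °C| / 0.115 = 1.25×10^5 W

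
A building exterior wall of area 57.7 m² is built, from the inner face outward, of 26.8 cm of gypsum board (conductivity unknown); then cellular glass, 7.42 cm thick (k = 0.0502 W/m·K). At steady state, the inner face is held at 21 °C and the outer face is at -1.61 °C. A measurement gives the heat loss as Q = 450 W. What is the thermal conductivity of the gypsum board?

k = 0.189 W/m·K

ΣR = ΔT/Q = |21 − -1.61|/450 = 0.05024 K/W
Known resistances:
  R_cellular glass = L/(kA) = 0.0742/(0.0502·57.7) = 0.02562 K/W
R_gypsum board = ΣR − ΣR_known = 0.05024 − 0.02562 = 0.02462 K/W
L/(kA) = 0.02462 ⇒ k = 0.268/(0.02462·57.7) = 0.189 W/m·K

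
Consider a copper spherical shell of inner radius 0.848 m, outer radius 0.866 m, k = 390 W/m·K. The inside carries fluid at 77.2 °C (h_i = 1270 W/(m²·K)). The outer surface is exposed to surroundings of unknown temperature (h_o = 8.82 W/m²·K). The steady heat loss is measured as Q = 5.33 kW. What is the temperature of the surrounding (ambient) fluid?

T_out = 12.6 °C

Sum the resistances:
  R_conv,in = 1/(4πr²h) = 1/(4π·0.848²·1270) = 8.714×10^-5 K/W
  R_copper = (1/0.848 − 1/0.866)/(4πk) = 0.02451/(4π·390) = 5.001×10^-6 K/W
  R_conv,out = 1/(4πr²h) = 1/(4π·0.866²·8.82) = 0.01203 K/W
ΣR = 0.01212 K/W
ΔT = Q·ΣR = 5330 × 0.01212 = 64.60 K
Heat flows outward, so T_out = T_in − ΔT = 77.2 − 64.60 = 12.6 °C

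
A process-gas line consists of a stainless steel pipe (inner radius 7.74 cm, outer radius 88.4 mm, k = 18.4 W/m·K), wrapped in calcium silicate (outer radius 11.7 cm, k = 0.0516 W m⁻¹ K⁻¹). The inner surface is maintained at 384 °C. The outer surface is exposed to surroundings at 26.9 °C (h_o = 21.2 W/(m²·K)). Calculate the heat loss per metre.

Resistance network (inner→outer):
  R'_stainless steel = ln(0.0884/0.0774)/(2πk) = 0.1329/(2π·18.4) = 0.001149 m·K/W
  R'_calcium silicate = ln(0.117/0.0884)/(2πk) = 0.2803/(2π·0.0516) = 0.8646 m·K/W
  R'_conv,out = 1/(2πr h) = 1/(2π·0.117·21.2) = 0.06417 m·K/W
ΣR = 0.001149 + 0.8646 + 0.06417 = 0.9299 m·K/W
Q' = ΔT/ΣR = (384 °C − 26.9 °C)/0.9299 = 384 W/m

Q' = 384 W/m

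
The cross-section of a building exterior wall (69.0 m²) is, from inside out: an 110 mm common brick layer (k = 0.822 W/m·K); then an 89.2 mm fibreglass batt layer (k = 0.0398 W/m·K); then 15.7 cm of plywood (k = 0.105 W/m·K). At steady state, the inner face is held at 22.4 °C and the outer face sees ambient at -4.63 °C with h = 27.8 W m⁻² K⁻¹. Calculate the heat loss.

Treat each layer as a resistance in series:
  R_common brick = L/(kA) = 0.110/(0.822·69.0) = 0.001939 K/W
  R_fibreglass batt = L/(kA) = 0.0892/(0.0398·69.0) = 0.03248 K/W
  R_plywood = L/(kA) = 0.157/(0.105·69.0) = 0.02167 K/W
  R_conv,out = 1/(hA) = 1/(27.8·69.0) = 5.213×10^-4 K/W
ΣR = 0.001939 + 0.03248 + 0.02167 + 5.213×10^-4 = 0.05661 K/W
Q = ΔT/ΣR = (22.4 °C − -4.63 °C)/0.05661 = 477 W

Q = 477 W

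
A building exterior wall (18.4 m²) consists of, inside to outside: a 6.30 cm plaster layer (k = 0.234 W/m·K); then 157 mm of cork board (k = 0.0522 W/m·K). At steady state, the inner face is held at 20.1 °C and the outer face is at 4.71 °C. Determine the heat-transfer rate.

Q = 86.4 W

Series thermal resistances, inner to outer:
  R_plaster = L/(kA) = 0.0630/(0.234·18.4) = 0.01463 K/W
  R_cork board = L/(kA) = 0.157/(0.0522·18.4) = 0.1635 K/W
ΣR = 0.01463 + 0.1635 = 0.1781 K/W
Q = ΔT/ΣR = (20.1 °C − 4.71 °C)/0.1781 = 86.4 W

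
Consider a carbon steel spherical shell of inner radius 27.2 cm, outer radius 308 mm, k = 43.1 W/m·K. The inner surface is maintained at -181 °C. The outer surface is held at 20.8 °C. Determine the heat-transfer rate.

Q = 4πk·ΔT/(1/r₁ − 1/r₂) = 4π × 43.1 × 201.8 / (1/0.272 − 1/0.308) = 2.54×10^5 W

Q = 2.54×10^5 W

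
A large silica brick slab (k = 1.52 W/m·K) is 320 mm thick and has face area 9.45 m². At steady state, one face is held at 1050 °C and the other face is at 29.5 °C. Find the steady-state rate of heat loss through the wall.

Q = 45800 W

Q = kA·ΔT/L = 1.52 × 9.45 × |1050 °C − 29.5 °C| / 0.320 = 45800 W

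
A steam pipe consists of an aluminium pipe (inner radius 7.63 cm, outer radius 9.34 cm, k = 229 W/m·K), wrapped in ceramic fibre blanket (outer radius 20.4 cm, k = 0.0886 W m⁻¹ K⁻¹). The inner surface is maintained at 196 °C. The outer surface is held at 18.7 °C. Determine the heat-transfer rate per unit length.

Treat each layer as a resistance in series:
  R'_aluminium = ln(0.0934/0.0763)/(2πk) = 0.2022/(2π·229) = 1.405×10^-4 m·K/W
  R'_ceramic fibre blanket = ln(0.204/0.0934)/(2πk) = 0.7812/(2π·0.0886) = 1.403 m·K/W
ΣR = 1.405×10^-4 + 1.403 = 1.403 m·K/W
Q' = ΔT/ΣR = (196 °C − 18.7 °C)/1.403 = 126 W/m

Q' = 126 W/m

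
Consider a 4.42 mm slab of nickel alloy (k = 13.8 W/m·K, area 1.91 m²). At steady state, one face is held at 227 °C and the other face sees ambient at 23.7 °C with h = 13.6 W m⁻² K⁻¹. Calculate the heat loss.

Q = 5260 W

Treat each layer as a resistance in series:
  R_nickel alloy = L/(kA) = 0.00442/(13.8·1.91) = 1.677×10^-4 K/W
  R_conv,out = 1/(hA) = 1/(13.6·1.91) = 0.03850 K/W
ΣR = 1.677×10^-4 + 0.03850 = 0.03867 K/W
Q = ΔT/ΣR = (227 °C − 23.7 °C)/0.03867 = 5260 W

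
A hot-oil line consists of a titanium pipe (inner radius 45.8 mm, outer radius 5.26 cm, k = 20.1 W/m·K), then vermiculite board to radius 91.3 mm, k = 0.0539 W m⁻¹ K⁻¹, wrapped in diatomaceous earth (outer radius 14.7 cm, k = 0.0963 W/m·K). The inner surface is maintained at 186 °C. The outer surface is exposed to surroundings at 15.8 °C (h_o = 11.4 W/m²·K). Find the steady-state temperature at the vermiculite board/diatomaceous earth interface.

T = 75.6 °C

Resistance network (inner→outer):
  R'_titanium = ln(0.0526/0.0458)/(2πk) = 0.1384/(2π·20.1) = 0.001096 m·K/W
  R'_vermiculite board = ln(0.0913/0.0526)/(2πk) = 0.5514/(2π·0.0539) = 1.628 m·K/W
  R'_diatomaceous earth = ln(0.147/0.0913)/(2πk) = 0.4763/(2π·0.0963) = 0.7872 m·K/W
  R'_conv,out = 1/(2πr h) = 1/(2π·0.147·11.4) = 0.09497 m·K/W
ΣR = 0.001096 + 1.628 + 0.7872 + 0.09497 = 2.511 m·K/W
Q' = ΔT/ΣR = (186 °C − 15.8 °C)/2.511 = 67.78 W/m
From the inner boundary to the vermiculite board/diatomaceous earth interface, ΣR_partial = 1.629 m·K/W.
T_interface = T_in − Q'·ΣR_partial = 186 °C − (67.78)(1.629) = 75.6 °C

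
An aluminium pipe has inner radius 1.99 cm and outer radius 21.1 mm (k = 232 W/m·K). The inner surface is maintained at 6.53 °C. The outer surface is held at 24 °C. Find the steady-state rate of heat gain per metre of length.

Q' = 2πk·ΔT/ln(r₂/r₁) = 2π × 232 × 17.47 / ln(0.0211/0.0199) = 4.35×10^5 W/m

Q' = 435 kW/m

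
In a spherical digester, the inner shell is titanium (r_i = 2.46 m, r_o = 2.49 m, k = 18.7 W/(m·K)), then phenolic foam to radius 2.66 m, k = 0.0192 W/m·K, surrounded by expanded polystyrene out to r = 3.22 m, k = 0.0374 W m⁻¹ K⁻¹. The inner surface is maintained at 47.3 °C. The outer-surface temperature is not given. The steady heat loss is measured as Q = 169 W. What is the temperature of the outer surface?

T_out = 5.81 °C

Series resistances:
  R_titanium = (1/2.46 − 1/2.49)/(4πk) = 0.004898/(4π·18.7) = 2.084×10^-5 K/W
  R_phenolic foam = (1/2.49 − 1/2.66)/(4πk) = 0.02567/(4π·0.0192) = 0.1064 K/W
  R_expanded polystyrene = (1/2.66 − 1/3.22)/(4πk) = 0.06538/(4π·0.0374) = 0.1391 K/W
ΣR = 0.2455 K/W
ΔT = Q·ΣR = 169 × 0.2455 = 41.49 K
Heat flows outward, so T_out = T_in − ΔT = 47.3 − 41.49 = 5.81 °C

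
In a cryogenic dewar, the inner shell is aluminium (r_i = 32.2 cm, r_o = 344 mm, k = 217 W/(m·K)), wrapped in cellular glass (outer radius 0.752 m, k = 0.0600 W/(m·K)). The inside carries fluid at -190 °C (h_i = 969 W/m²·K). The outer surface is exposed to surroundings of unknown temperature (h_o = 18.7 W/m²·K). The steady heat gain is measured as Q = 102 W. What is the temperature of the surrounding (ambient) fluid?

Sum the resistances:
  R_conv,in = 1/(4πr²h) = 1/(4π·0.322²·969) = 7.921×10^-4 K/W
  R_aluminium = (1/0.322 − 1/0.344)/(4πk) = 0.1986/(4π·217) = 7.283×10^-5 K/W
  R_cellular glass = (1/0.344 − 1/0.752)/(4πk) = 1.577/(4π·0.0600) = 2.092 K/W
  R_conv,out = 1/(4πr²h) = 1/(4π·0.752²·18.7) = 0.007525 K/W
ΣR = 2.100 K/W
ΔT = Q·ΣR = 102 × 2.100 = 214.2 K
Heat flows inward, so T_out = T_in + ΔT = -190 + 214.2 = 24.2 °C

T_out = 24.2 °C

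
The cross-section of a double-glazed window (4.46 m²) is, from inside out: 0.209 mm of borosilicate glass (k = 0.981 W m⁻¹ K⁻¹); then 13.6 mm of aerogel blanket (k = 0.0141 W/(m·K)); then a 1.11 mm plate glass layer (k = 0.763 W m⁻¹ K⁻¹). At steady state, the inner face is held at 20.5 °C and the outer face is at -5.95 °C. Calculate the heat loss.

Q = 122 W

Series thermal resistances, inner to outer:
  R_borosilicate glass = L/(kA) = 2.09×10^-4/(0.981·4.46) = 4.777×10^-5 K/W
  R_aerogel blanket = L/(kA) = 0.0136/(0.0141·4.46) = 0.2163 K/W
  R_plate glass = L/(kA) = 0.00111/(0.763·4.46) = 3.262×10^-4 K/W
ΣR = 4.777×10^-5 + 0.2163 + 3.262×10^-4 = 0.2167 K/W
Q = ΔT/ΣR = (20.5 °C − -5.95 °C)/0.2167 = 122 W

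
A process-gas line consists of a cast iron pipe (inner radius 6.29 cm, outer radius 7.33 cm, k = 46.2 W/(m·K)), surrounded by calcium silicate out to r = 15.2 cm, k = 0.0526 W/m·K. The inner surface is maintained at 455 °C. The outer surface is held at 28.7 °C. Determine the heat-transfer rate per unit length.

Series thermal resistances, inner to outer:
  R'_cast iron = ln(0.0733/0.0629)/(2πk) = 0.1530/(2π·46.2) = 5.271×10^-4 m·K/W
  R'_calcium silicate = ln(0.152/0.0733)/(2πk) = 0.7293/(2π·0.0526) = 2.207 m·K/W
ΣR = 5.271×10^-4 + 2.207 = 2.208 m·K/W
Q' = ΔT/ΣR = (455 °C − 28.7 °C)/2.208 = 193 W/m

Q' = 193 W/m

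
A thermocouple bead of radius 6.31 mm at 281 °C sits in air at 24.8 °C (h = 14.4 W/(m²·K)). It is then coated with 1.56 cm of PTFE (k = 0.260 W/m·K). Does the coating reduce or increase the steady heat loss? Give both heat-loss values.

increases: 1.85 → 5.56 W

Critical radius for a sphere: r_cr = 2k/h = 0.0361 m = 3.61 cm.
Outer radius after coating: r₂ = 0.00631 + 0.0156 = 0.02191 m.
Since r₁ < r_cr and r₂ ≤ r_cr, the coating moves toward the maximum at r_cr — heat loss rises.
Bare: R = 1/(4πr₁²h) = 138.8 K/W; Q = 256.2/138.8 = 1.85 W.
Coated: R = R_cond + R_conv = 46.05 K/W; Q = 256.2/46.05 = 5.56 W.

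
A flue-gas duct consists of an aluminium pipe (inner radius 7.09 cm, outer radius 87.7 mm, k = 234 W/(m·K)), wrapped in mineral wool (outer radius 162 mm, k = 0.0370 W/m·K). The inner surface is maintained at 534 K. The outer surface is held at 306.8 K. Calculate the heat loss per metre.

Q' = 86.1 W/m

Series thermal resistances, inner to outer:
  R'_aluminium = ln(0.0877/0.0709)/(2πk) = 0.2127/(2π·234) = 1.446×10^-4 m·K/W
  R'_mineral wool = ln(0.162/0.0877)/(2πk) = 0.6137/(2π·0.0370) = 2.640 m·K/W
ΣR = 1.446×10^-4 + 2.640 = 2.640 m·K/W
Q' = ΔT/ΣR = (534 K − 306.8 K)/2.640 = 86.1 W/m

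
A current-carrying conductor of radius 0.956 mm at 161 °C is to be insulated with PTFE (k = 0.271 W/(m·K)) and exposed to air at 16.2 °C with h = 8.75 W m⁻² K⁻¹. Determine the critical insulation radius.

For a cylinder, r_cr = k_ins/h = 0.271/8.75 = 0.0310 m = 3.10 cm

r_cr = 3.10 cm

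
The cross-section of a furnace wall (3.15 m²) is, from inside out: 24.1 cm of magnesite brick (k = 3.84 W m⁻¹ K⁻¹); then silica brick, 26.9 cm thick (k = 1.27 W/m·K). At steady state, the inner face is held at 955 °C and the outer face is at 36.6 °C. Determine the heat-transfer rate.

Series thermal resistances, inner to outer:
  R_magnesite brick = L/(kA) = 0.241/(3.84·3.15) = 0.01992 K/W
  R_silica brick = L/(kA) = 0.269/(1.27·3.15) = 0.06724 K/W
ΣR = 0.01992 + 0.06724 = 0.08716 K/W
Q = ΔT/ΣR = (955 °C − 36.6 °C)/0.08716 = 10500 W

Q = 10.5 kW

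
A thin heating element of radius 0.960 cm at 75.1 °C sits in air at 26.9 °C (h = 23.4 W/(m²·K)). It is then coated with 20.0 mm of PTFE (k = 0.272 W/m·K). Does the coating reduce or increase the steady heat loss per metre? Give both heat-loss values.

reduces: 68.0 → 54.2 W/m

Critical radius for a cylinder: r_cr = k/h = 0.0116 m = 1.16 cm.
Outer radius after coating: r₂ = 0.00960 + 0.0200 = 0.02960 m.
r₁ < r_cr < r₂: heat loss rises to a maximum at r_cr then falls. Whether the coating helps depends on whether Q(r₂) has dropped back below Q(r₁).
Bare: R = 1/(2πr₁h) = 0.7085 m·K/W; Q = 48.2/0.7085 = 68.0 W/m.
Coated: R = R_cond + R_conv = 0.8886 m·K/W; Q = 48.2/0.8886 = 54.2 W/m.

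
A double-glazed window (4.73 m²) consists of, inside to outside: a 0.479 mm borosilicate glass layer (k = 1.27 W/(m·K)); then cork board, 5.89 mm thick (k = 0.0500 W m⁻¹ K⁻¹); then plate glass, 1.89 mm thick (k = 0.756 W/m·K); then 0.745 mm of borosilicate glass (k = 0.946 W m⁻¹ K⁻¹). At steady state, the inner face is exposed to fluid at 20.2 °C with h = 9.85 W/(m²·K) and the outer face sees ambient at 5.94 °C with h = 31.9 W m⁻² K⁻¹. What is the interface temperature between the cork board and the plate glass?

T = 7.88 °C

Series thermal resistances, inner to outer:
  R_conv,in = 1/(hA) = 1/(9.85·4.73) = 0.02146 K/W
  R_borosilicate glass = L/(kA) = 4.79×10^-4/(1.27·4.73) = 7.974×10^-5 K/W
  R_cork board = L/(kA) = 0.00589/(0.0500·4.73) = 0.02490 K/W
  R_plate glass = L/(kA) = 0.00189/(0.756·4.73) = 5.285×10^-4 K/W
  R_borosilicate glass = L/(kA) = 7.45×10^-4/(0.946·4.73) = 1.665×10^-4 K/W
  R_conv,out = 1/(hA) = 1/(31.9·4.73) = 0.006627 K/W
ΣR = 0.02146 + 7.974×10^-5 + 0.02490 + 5.285×10^-4 + 1.665×10^-4 + 0.006627 = 0.05376 K/W
Q = ΔT/ΣR = (20.2 °C − 5.94 °C)/0.05376 = 265.3 W
From the inner boundary to the cork board/plate glass interface, ΣR_partial = 0.04644 K/W.
T_interface = T_in − Q·ΣR_partial = 20.2 °C − (265.3)(0.04644) = 7.88 °C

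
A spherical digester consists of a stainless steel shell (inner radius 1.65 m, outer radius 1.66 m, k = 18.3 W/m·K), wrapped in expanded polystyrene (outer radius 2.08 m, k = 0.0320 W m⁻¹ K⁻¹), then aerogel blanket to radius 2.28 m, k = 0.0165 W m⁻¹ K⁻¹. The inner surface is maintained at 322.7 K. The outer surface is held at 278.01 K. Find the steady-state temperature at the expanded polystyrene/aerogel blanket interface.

Treat each layer as a resistance in series:
  R_stainless steel = (1/1.65 − 1/1.66)/(4πk) = 0.003651/(4π·18.3) = 1.588×10^-5 K/W
  R_expanded polystyrene = (1/1.66 − 1/2.08)/(4πk) = 0.1216/(4π·0.0320) = 0.3025 K/W
  R_aerogel blanket = (1/2.08 − 1/2.28)/(4πk) = 0.04217/(4π·0.0165) = 0.2034 K/W
ΣR = 1.588×10^-5 + 0.3025 + 0.2034 = 0.5059 K/W
Q = ΔT/ΣR = (322.7 K − 278.01 K)/0.5059 = 88.34 W
From the inner boundary to the expanded polystyrene/aerogel blanket interface, ΣR_partial = 0.3025 K/W.
T_interface = T_in − Q·ΣR_partial = 322.7 K − (88.34)(0.3025) = 296.0 K

T = 296.0 K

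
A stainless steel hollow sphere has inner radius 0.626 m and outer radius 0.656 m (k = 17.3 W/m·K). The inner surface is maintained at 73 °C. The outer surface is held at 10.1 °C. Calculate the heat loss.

Q = 4πk·ΔT/(1/r₁ − 1/r₂) = 4π × 17.3 × 62.9 / (1/0.626 − 1/0.656) = 1.87×10^5 W

Q = 187 kW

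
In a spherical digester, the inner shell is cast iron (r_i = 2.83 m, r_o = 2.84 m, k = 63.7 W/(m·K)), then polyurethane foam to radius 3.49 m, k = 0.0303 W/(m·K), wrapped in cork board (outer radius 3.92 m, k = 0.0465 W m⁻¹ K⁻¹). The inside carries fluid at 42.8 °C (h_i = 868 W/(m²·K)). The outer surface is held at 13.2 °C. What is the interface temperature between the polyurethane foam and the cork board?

Resistance network (inner→outer):
  R_conv,in = 1/(4πr²h) = 1/(4π·2.83²·868) = 1.145×10^-5 K/W
  R_cast iron = (1/2.83 − 1/2.84)/(4πk) = 0.001244/(4π·63.7) = 1.554×10^-6 K/W
  R_polyurethane foam = (1/2.84 − 1/3.49)/(4πk) = 0.06558/(4π·0.0303) = 0.1722 K/W
  R_cork board = (1/3.49 − 1/3.92)/(4πk) = 0.03143/(4π·0.0465) = 0.05379 K/W
ΣR = 1.145×10^-5 + 1.554×10^-6 + 0.1722 + 0.05379 = 0.2260 K/W
Q = ΔT/ΣR = (42.8 °C − 13.2 °C)/0.2260 = 131.0 W
From the inner boundary to the polyurethane foam/cork board interface, ΣR_partial = 0.1722 K/W.
T_interface = T_in − Q·ΣR_partial = 42.8 °C − (131.0)(0.1722) = 20.2 °C

T = 20.2 °C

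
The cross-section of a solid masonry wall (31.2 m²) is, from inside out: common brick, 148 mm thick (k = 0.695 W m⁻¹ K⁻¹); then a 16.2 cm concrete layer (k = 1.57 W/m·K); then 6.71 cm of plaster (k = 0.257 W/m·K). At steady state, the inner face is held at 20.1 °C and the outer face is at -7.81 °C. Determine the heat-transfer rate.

Treat each layer as a resistance in series:
  R_common brick = L/(kA) = 0.148/(0.695·31.2) = 0.006825 K/W
  R_concrete = L/(kA) = 0.162/(1.57·31.2) = 0.003307 K/W
  R_plaster = L/(kA) = 0.0671/(0.257·31.2) = 0.008368 K/W
ΣR = 0.006825 + 0.003307 + 0.008368 = 0.01850 K/W
Q = ΔT/ΣR = (20.1 °C − -7.81 °C)/0.01850 = 1510 W

Q = 1510 W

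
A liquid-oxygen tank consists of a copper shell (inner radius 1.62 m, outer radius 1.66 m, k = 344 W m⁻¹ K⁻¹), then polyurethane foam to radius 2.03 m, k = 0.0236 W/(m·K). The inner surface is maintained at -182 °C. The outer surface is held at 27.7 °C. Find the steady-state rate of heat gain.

Q = 566 W

Treat each layer as a resistance in series:
  R_copper = (1/1.62 − 1/1.66)/(4πk) = 0.01487/(4π·344) = 3.441×10^-6 K/W
  R_polyurethane foam = (1/1.66 − 1/2.03)/(4πk) = 0.1098/(4π·0.0236) = 0.3702 K/W
ΣR = 3.441×10^-6 + 0.3702 = 0.3702 K/W
Q = ΔT/ΣR = (-182 °C − 27.7 °C)/0.3702 = -566 W
(Negative Q ⇒ heat flows inward; heat gain = 566 W.)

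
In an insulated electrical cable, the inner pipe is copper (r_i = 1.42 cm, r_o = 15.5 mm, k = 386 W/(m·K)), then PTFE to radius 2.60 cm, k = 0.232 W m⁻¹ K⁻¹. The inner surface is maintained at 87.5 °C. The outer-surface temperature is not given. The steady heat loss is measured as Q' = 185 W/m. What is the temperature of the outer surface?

T_out = 21.8 °C

Series resistances:
  R'_copper = ln(0.0155/0.0142)/(2πk) = 0.08760/(2π·386) = 3.612×10^-5 m·K/W
  R'_PTFE = ln(0.0260/0.0155)/(2πk) = 0.5173/(2π·0.232) = 0.3548 m·K/W
ΣR = 0.3549 m·K/W
ΔT = Q'·ΣR = 185 × 0.3549 = 65.66 K
Heat flows outward, so T_out = T_in − ΔT = 87.5 − 65.66 = 21.8 °C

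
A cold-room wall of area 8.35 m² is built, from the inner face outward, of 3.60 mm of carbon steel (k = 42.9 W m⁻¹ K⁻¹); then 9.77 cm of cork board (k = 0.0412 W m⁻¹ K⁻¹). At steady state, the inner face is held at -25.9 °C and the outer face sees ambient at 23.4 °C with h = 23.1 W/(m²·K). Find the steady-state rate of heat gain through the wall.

Q = 170 W

Treat each layer as a resistance in series:
  R_carbon steel = L/(kA) = 0.00360/(42.9·8.35) = 1.005×10^-5 K/W
  R_cork board = L/(kA) = 0.0977/(0.0412·8.35) = 0.2840 K/W
  R_conv,out = 1/(hA) = 1/(23.1·8.35) = 0.005184 K/W
ΣR = 1.005×10^-5 + 0.2840 + 0.005184 = 0.2892 K/W
Q = ΔT/ΣR = (-25.9 °C − 23.4 °C)/0.2892 = -170 W
(Negative Q ⇒ heat flows inward; heat gain = 170 W.)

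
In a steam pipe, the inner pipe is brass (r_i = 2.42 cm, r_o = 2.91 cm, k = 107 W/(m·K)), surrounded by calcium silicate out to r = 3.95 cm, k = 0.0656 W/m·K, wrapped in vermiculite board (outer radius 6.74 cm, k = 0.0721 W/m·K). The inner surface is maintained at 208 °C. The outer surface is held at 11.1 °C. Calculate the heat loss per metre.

Resistance network (inner→outer):
  R'_brass = ln(0.0291/0.0242)/(2πk) = 0.1844/(2π·107) = 2.743×10^-4 m·K/W
  R'_calcium silicate = ln(0.0395/0.0291)/(2πk) = 0.3056/(2π·0.0656) = 0.7413 m·K/W
  R'_vermiculite board = ln(0.0674/0.0395)/(2πk) = 0.5343/(2π·0.0721) = 1.180 m·K/W
ΣR = 2.743×10^-4 + 0.7413 + 1.180 = 1.922 m·K/W
Q' = ΔT/ΣR = (208 °C − 11.1 °C)/1.922 = 102 W/m

Q' = 102 W/m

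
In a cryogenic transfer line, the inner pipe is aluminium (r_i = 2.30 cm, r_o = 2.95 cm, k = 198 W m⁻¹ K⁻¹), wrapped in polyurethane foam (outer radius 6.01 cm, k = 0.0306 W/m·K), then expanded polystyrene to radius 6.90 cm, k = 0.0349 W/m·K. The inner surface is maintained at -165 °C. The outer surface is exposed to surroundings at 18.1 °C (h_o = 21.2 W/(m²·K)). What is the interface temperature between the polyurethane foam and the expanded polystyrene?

Treat each layer as a resistance in series:
  R'_aluminium = ln(0.0295/0.0230)/(2πk) = 0.2489/(2π·198) = 2.001×10^-4 m·K/W
  R'_polyurethane foam = ln(0.0601/0.0295)/(2πk) = 0.7116/(2π·0.0306) = 3.701 m·K/W
  R'_expanded polystyrene = ln(0.0690/0.0601)/(2πk) = 0.1381/(2π·0.0349) = 0.6298 m·K/W
  R'_conv,out = 1/(2πr h) = 1/(2π·0.0690·21.2) = 0.1088 m·K/W
ΣR = 2.001×10^-4 + 3.701 + 0.6298 + 0.1088 = 4.440 m·K/W
Q' = ΔT/ΣR = (-165 °C − 18.1 °C)/4.440 = -41.24 W/m
From the inner boundary to the polyurethane foam/expanded polystyrene interface, ΣR_partial = 3.701 m·K/W.
T_interface = T_in − Q'·ΣR_partial = -165 °C − (-41.24)(3.701) = -12.4 °C

T = -12.4 °C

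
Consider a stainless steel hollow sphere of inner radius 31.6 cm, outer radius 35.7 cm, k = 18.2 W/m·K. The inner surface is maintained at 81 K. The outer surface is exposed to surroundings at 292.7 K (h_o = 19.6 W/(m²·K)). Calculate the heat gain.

Treat each layer as a resistance in series:
  R_stainless steel = (1/0.316 − 1/0.357)/(4πk) = 0.3634/(4π·18.2) = 0.001589 K/W
  R_conv,out = 1/(4πr²h) = 1/(4π·0.357²·19.6) = 0.03186 K/W
ΣR = 0.001589 + 0.03186 = 0.03345 K/W
Q = ΔT/ΣR = (81 K − 292.7 K)/0.03345 = -6330 W
(Negative Q ⇒ heat flows inward; heat gain = 6330 W.)

Q = 6.33 kW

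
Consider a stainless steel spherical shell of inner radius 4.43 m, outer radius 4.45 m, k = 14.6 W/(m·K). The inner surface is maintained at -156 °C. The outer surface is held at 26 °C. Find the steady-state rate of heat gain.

Q = 4πk·ΔT/(1/r₁ − 1/r₂) = 4π × 14.6 × 182 / (1/4.43 − 1/4.45) = 3.29×10^7 W

Q = 32900 kW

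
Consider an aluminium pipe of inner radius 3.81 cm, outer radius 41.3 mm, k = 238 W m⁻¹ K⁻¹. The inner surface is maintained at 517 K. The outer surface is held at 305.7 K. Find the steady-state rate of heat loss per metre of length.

Q' = 3.92×10^6 W/m

Q' = 2πk·ΔT/ln(r₂/r₁) = 2π × 238 × 211.3 / ln(0.0413/0.0381) = 3.92×10^6 W/m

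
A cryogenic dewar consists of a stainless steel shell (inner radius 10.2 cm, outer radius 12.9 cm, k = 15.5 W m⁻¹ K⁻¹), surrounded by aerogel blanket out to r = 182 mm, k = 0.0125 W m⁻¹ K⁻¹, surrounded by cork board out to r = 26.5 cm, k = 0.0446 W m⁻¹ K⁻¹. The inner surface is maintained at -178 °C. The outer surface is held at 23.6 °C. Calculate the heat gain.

Treat each layer as a resistance in series:
  R_stainless steel = (1/0.102 − 1/0.129)/(4πk) = 2.052/(4π·15.5) = 0.01053 K/W
  R_aerogel blanket = (1/0.129 − 1/0.182)/(4πk) = 2.257/(4π·0.0125) = 14.37 K/W
  R_cork board = (1/0.182 − 1/0.265)/(4πk) = 1.721/(4π·0.0446) = 3.071 K/W
ΣR = 0.01053 + 14.37 + 3.071 = 17.45 K/W
Q = ΔT/ΣR = (-178 °C − 23.6 °C)/17.45 = -11.6 W
(Negative Q ⇒ heat flows inward; heat gain = 11.6 W.)

Q = 11.6 W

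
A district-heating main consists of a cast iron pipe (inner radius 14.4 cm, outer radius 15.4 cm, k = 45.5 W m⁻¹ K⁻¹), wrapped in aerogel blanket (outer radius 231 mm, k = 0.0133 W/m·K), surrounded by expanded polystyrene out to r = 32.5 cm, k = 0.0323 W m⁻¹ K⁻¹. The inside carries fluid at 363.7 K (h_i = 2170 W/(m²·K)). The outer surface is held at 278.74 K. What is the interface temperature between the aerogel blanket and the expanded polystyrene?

T = 300.6 K

Series thermal resistances, inner to outer:
  R'_conv,in = 1/(2πr h) = 1/(2π·0.144·2170) = 5.093×10^-4 m·K/W
  R'_cast iron = ln(0.154/0.144)/(2πk) = 0.06714/(2π·45.5) = 2.348×10^-4 m·K/W
  R'_aerogel blanket = ln(0.231/0.154)/(2πk) = 0.4055/(2π·0.0133) = 4.852 m·K/W
  R'_expanded polystyrene = ln(0.325/0.231)/(2πk) = 0.3414/(2π·0.0323) = 1.682 m·K/W
ΣR = 5.093×10^-4 + 2.348×10^-4 + 4.852 + 1.682 = 6.535 m·K/W
Q' = ΔT/ΣR = (363.7 K − 278.74 K)/6.535 = 13.00 W/m
From the inner boundary to the aerogel blanket/expanded polystyrene interface, ΣR_partial = 4.853 m·K/W.
T_interface = T_in − Q'·ΣR_partial = 363.7 K − (13.00)(4.853) = 300.6 K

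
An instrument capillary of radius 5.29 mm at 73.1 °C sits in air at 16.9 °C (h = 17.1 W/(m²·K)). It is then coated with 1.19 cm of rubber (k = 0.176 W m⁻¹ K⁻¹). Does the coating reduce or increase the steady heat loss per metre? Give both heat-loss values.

Critical radius for a cylinder: r_cr = k/h = 0.0103 m = 1.03 cm.
Outer radius after coating: r₂ = 0.00529 + 0.0119 = 0.01719 m.
r₁ < r_cr < r₂: heat loss rises to a maximum at r_cr then falls. Whether the coating helps depends on whether Q(r₂) has dropped back below Q(r₁).
Bare: R = 1/(2πr₁h) = 1.759 m·K/W; Q = 56.2/1.759 = 31.9 W/m.
Coated: R = R_cond + R_conv = 1.607 m·K/W; Q = 56.2/1.607 = 35.0 W/m.

increases: 31.9 → 35.0 W/m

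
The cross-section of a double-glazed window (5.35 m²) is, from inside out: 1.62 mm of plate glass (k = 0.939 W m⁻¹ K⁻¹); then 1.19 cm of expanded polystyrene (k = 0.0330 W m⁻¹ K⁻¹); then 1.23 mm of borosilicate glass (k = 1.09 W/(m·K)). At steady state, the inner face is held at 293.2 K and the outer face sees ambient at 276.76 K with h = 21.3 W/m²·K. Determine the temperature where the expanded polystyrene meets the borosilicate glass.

Resistance network (inner→outer):
  R_plate glass = L/(kA) = 0.00162/(0.939·5.35) = 3.225×10^-4 K/W
  R_expanded polystyrene = L/(kA) = 0.0119/(0.0330·5.35) = 0.06740 K/W
  R_borosilicate glass = L/(kA) = 0.00123/(1.09·5.35) = 2.109×10^-4 K/W
  R_conv,out = 1/(hA) = 1/(21.3·5.35) = 0.008775 K/W
ΣR = 3.225×10^-4 + 0.06740 + 2.109×10^-4 + 0.008775 = 0.07671 K/W
Q = ΔT/ΣR = (293.2 K − 276.76 K)/0.07671 = 214.3 W
From the inner boundary to the expanded polystyrene/borosilicate glass interface, ΣR_partial = 0.06772 K/W.
T_interface = T_in − Q·ΣR_partial = 293.2 K − (214.3)(0.06772) = 278.69 K

T = 278.69 K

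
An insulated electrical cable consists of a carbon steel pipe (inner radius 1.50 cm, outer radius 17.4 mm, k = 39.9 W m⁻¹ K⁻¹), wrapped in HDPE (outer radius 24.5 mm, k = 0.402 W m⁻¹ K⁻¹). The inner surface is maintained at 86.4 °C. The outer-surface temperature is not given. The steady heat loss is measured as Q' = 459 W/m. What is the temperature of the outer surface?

Series resistances:
  R'_carbon steel = ln(0.0174/0.0150)/(2πk) = 0.1484/(2π·39.9) = 5.920×10^-4 m·K/W
  R'_HDPE = ln(0.0245/0.0174)/(2πk) = 0.3422/(2π·0.402) = 0.1355 m·K/W
ΣR = 0.1361 m·K/W
ΔT = Q'·ΣR = 459 × 0.1361 = 62.47 K
Heat flows outward, so T_out = T_in − ΔT = 86.4 − 62.47 = 23.9 °C

T_out = 23.9 °C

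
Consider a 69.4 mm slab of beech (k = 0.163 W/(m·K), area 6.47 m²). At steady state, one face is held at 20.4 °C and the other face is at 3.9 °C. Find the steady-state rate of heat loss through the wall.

Q = 251 W

Q = kA·ΔT/L = 0.163 × 6.47 × |20.4 °C − 3.9 °C| / 0.0694 = 251 W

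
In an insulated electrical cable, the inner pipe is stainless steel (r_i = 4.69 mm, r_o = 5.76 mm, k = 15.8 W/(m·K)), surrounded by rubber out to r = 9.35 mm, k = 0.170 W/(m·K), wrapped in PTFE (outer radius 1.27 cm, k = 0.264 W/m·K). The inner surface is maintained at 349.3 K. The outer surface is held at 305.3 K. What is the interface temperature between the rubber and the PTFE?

T = 318.0 K

Resistance network (inner→outer):
  R'_stainless steel = ln(0.00576/0.00469)/(2πk) = 0.2055/(2π·15.8) = 0.002070 m·K/W
  R'_rubber = ln(0.00935/0.00576)/(2πk) = 0.4844/(2π·0.170) = 0.4535 m·K/W
  R'_PTFE = ln(0.0127/0.00935)/(2πk) = 0.3062/(2π·0.264) = 0.1846 m·K/W
ΣR = 0.002070 + 0.4535 + 0.1846 = 0.6402 m·K/W
Q' = ΔT/ΣR = (349.3 K − 305.3 K)/0.6402 = 68.73 W/m
From the inner boundary to the rubber/PTFE interface, ΣR_partial = 0.4556 m·K/W.
T_interface = T_in − Q'·ΣR_partial = 349.3 K − (68.73)(0.4556) = 318.0 K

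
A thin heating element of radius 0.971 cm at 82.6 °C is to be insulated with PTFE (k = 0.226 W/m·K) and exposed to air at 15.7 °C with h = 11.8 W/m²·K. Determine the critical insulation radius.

For a cylinder, r_cr = k_ins/h = 0.226/11.8 = 0.0192 m = 1.92 cm

r_cr = 1.92 cm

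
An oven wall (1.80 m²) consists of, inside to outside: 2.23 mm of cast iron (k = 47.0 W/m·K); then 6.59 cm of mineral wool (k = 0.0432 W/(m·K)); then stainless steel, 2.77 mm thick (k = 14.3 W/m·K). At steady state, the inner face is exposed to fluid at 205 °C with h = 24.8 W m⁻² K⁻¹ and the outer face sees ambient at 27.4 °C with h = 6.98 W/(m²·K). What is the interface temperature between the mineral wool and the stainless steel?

Treat each layer as a resistance in series:
  R_conv,in = 1/(hA) = 1/(24.8·1.80) = 0.02240 K/W
  R_cast iron = L/(kA) = 0.00223/(47.0·1.80) = 2.636×10^-5 K/W
  R_mineral wool = L/(kA) = 0.0659/(0.0432·1.80) = 0.8475 K/W
  R_stainless steel = L/(kA) = 0.00277/(14.3·1.80) = 1.076×10^-4 K/W
  R_conv,out = 1/(hA) = 1/(6.98·1.80) = 0.07959 K/W
ΣR = 0.02240 + 2.636×10^-5 + 0.8475 + 1.076×10^-4 + 0.07959 = 0.9496 K/W
Q = ΔT/ΣR = (205 °C − 27.4 °C)/0.9496 = 187.0 W
From the inner boundary to the mineral wool/stainless steel interface, ΣR_partial = 0.8699 K/W.
T_interface = T_in − Q·ΣR_partial = 205 °C − (187.0)(0.8699) = 42.3 °C

T = 42.3 °C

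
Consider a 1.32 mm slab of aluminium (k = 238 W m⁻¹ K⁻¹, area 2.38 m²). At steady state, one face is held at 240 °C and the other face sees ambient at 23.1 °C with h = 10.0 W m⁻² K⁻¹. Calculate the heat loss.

Q = 5.16 kW

Resistance network (inner→outer):
  R_aluminium = L/(kA) = 0.00132/(238·2.38) = 2.330×10^-6 K/W
  R_conv,out = 1/(hA) = 1/(10.0·2.38) = 0.04202 K/W
ΣR = 2.330×10^-6 + 0.04202 = 0.04202 K/W
Q = ΔT/ΣR = (240 °C − 23.1 °C)/0.04202 = 5160 W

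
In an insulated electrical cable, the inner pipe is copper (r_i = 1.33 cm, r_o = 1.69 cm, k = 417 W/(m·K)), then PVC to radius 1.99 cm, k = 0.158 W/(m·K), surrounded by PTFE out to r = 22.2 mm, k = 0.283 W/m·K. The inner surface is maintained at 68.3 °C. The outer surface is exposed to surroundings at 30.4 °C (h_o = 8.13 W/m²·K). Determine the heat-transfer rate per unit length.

Series thermal resistances, inner to outer:
  R'_copper = ln(0.0169/0.0133)/(2πk) = 0.2395/(2π·417) = 9.143×10^-5 m·K/W
  R'_PVC = ln(0.0199/0.0169)/(2πk) = 0.1634/(2π·0.158) = 0.1646 m·K/W
  R'_PTFE = ln(0.0222/0.0199)/(2πk) = 0.1094/(2π·0.283) = 0.06151 m·K/W
  R'_conv,out = 1/(2πr h) = 1/(2π·0.0222·8.13) = 0.8818 m·K/W
ΣR = 9.143×10^-5 + 0.1646 + 0.06151 + 0.8818 = 1.108 m·K/W
Q' = ΔT/ΣR = (68.3 °C − 30.4 °C)/1.108 = 34.2 W/m

Q' = 34.2 W/m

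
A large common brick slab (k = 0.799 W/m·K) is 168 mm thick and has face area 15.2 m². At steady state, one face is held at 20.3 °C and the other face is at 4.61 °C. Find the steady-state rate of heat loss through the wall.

Q = kA·ΔT/L = 0.799 × 15.2 × |20.3 °C − 4.61 °C| / 0.168 = 1130 W

Q = 1130 W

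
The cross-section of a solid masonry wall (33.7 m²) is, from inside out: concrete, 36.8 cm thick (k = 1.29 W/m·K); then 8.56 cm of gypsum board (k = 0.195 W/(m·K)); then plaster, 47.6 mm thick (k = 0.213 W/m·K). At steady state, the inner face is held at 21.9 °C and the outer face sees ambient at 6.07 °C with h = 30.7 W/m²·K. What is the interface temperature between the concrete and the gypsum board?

T = 17.3 °C

Series thermal resistances, inner to outer:
  R_concrete = L/(kA) = 0.368/(1.29·33.7) = 0.008465 K/W
  R_gypsum board = L/(kA) = 0.0856/(0.195·33.7) = 0.01303 K/W
  R_plaster = L/(kA) = 0.0476/(0.213·33.7) = 0.006631 K/W
  R_conv,out = 1/(hA) = 1/(30.7·33.7) = 9.666×10^-4 K/W
ΣR = 0.008465 + 0.01303 + 0.006631 + 9.666×10^-4 = 0.02909 K/W
Q = ΔT/ΣR = (21.9 °C − 6.07 °C)/0.02909 = 544.2 W
From the inner boundary to the concrete/gypsum board interface, ΣR_partial = 0.008465 K/W.
T_interface = T_in − Q·ΣR_partial = 21.9 °C − (544.2)(0.008465) = 17.3 °C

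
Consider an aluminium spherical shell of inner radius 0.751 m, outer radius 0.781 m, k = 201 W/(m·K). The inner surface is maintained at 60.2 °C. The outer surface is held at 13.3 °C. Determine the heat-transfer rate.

Q = 2.32×10^6 W

Q = 4πk·ΔT/(1/r₁ − 1/r₂) = 4π × 201 × 46.9 / (1/0.751 − 1/0.781) = 2.32×10^6 W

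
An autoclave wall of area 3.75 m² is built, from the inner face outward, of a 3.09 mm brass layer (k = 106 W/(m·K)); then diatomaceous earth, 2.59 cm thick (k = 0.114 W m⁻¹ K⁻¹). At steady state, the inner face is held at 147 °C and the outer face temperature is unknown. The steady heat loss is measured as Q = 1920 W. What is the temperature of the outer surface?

T_out = 30.7 °C

Series resistances:
  R_brass = L/(kA) = 0.00309/(106·3.75) = 7.774×10^-6 K/W
  R_diatomaceous earth = L/(kA) = 0.0259/(0.114·3.75) = 0.06058 K/W
ΣR = 0.06059 K/W
ΔT = Q·ΣR = 1920 × 0.06059 = 116.3 K
Heat flows outward, so T_out = T_in − ΔT = 147 − 116.3 = 30.7 °C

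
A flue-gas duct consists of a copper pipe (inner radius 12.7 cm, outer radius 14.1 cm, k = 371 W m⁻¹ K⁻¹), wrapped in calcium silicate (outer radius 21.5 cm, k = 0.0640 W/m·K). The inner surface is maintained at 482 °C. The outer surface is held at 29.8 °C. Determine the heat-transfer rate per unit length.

Treat each layer as a resistance in series:
  R'_copper = ln(0.141/0.127)/(2πk) = 0.1046/(2π·371) = 4.486×10^-5 m·K/W
  R'_calcium silicate = ln(0.215/0.141)/(2πk) = 0.4219/(2π·0.0640) = 1.049 m·K/W
ΣR = 4.486×10^-5 + 1.049 = 1.049 m·K/W
Q' = ΔT/ΣR = (482 °C − 29.8 °C)/1.049 = 431 W/m

Q' = 431 W/m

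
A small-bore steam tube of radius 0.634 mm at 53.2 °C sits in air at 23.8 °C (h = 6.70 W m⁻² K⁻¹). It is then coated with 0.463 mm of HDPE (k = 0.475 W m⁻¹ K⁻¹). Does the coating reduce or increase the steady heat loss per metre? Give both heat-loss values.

increases: 0.785 → 1.35 W/m

Critical radius for a cylinder: r_cr = k/h = 0.0709 m = 7.09 cm.
Outer radius after coating: r₂ = 6.34×10^-4 + 4.63×10^-4 = 0.001097 m.
Since r₁ < r_cr and r₂ ≤ r_cr, the coating moves toward the maximum at r_cr — heat loss rises.
Bare: R = 1/(2πr₁h) = 37.47 m·K/W; Q = 29.4/37.47 = 0.785 W/m.
Coated: R = R_cond + R_conv = 21.84 m·K/W; Q = 29.4/21.84 = 1.35 W/m.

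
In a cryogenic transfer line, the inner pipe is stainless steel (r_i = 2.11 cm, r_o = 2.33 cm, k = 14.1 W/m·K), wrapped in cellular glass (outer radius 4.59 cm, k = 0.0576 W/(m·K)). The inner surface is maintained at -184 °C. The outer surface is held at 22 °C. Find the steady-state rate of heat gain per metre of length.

Treat each layer as a resistance in series:
  R'_stainless steel = ln(0.0233/0.0211)/(2πk) = 0.09918/(2π·14.1) = 0.001120 m·K/W
  R'_cellular glass = ln(0.0459/0.0233)/(2πk) = 0.6780/(2π·0.0576) = 1.873 m·K/W
ΣR = 0.001120 + 1.873 = 1.874 m·K/W
Q' = ΔT/ΣR = (-184 °C − 22 °C)/1.874 = -110 W/m
(Negative Q' ⇒ heat flows inward; heat gain = 110 W/m.)

Q' = 110 W/m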